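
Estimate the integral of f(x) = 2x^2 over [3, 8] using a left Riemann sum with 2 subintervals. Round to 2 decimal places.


Left Riemann sum uses left endpoints of each subinterval.
Interval: [3, 8], n = 2
dx = (8 - 3) / 2 = 5/2
Left endpoints: [3, 11/2]
f values: [18, 121/2]
Sum = dx * (sum of f values)
= 5/2 * 157/2
= 785/4 = 196.25

196.25


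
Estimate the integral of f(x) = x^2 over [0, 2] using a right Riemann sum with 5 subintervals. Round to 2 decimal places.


Right Riemann sum uses right endpoints of each subinterval.
Interval: [0, 2], n = 5
dx = (2 - 0) / 5 = 2/5
Right endpoints: [2/5, 4/5, 6/5, 8/5, 2]
f values: [4/25, 16/25, 36/25, 64/25, 4]
Sum = dx * (sum of f values)
= 2/5 * 44/5
= 88/25 = 3.52

3.52


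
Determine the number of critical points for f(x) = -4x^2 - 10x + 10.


Find where f'(x) = 0:
f'(x) = -8x - 10
Set f'(x) = 0:
-8x - 10 = 0
x = 10 / (-8) = -5/4
This is a linear equation in x, so there is exactly one solution.
Number of critical points: 1

1


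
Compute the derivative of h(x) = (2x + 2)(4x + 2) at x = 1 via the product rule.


Let u(x) = 2x + 2 and v(x) = 4x + 2
u'(x) = 2
v'(x) = 4
Product rule: h'(x) = u'(x)*v(x) + u(x)*v'(x)
= 2 * (4x + 2) + (2x + 2) * 4
At x = 1:
u(1) = 2 * 1 + 2 = 4
v(1) = 4 * 1 + 2 = 6
h'(1) = 2 * 6 + 4 * 4
= 12 + 16
= 28

28


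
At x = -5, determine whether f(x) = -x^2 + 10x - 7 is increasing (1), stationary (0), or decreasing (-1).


Compute f'(x) to determine behavior:
f'(x) = -2x + 10
f'(-5) = -2 * (-5) + 10
= 10 + 10
= 20
Since f'(-5) > 0, the function is increasing (1)

1


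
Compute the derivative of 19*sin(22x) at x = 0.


Apply the chain rule to differentiate 19*sin(22x):
d/dx [19*sin(22x)]
= 19 * cos(22x) * d/dx(22x)
= 19 * 22 * cos(22x)
= 418 * cos(22x)
Evaluate at x = 0:
= 418 * cos(0)
= 418 * 1
= 418

418


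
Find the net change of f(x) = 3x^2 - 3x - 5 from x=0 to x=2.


Net change = f(b) - f(a)
f(x) = 3x^2 - 3x - 5
Compute f(2):
f(2) = 3 * 2^2 - 3 * 2 - 5
= 12 - 6 - 5
= 1
Compute f(0):
f(0) = 3 * 0^2 - 3 * 0 - 5
= 0 + 0 - 5
= -5
Net change = 1 - (-5) = 6

6


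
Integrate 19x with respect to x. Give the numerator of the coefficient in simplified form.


Apply the power rule for integration:
integral of ax^n dx = a/(n+1) * x^(n+1) + C
integral of 19x dx
= 19/2 * x^2 + C
The coefficient in lowest terms is 19/2, and its numerator is 19

19


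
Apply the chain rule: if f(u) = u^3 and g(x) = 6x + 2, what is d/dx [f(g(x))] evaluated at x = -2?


Using the chain rule: (f(g(x)))' = f'(g(x)) * g'(x)
First, find g(-2):
g(-2) = 6 * (-2) + 2 = -10
Next, f'(u) = 3u^2
And g'(x) = 6
So f'(g(-2)) * g'(-2)
= 3 * (-10)^2 * 6
= 3 * 100 * 6
= 1800

1800


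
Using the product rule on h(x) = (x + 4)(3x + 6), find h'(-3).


Let u(x) = x + 4 and v(x) = 3x + 6
u'(x) = 1
v'(x) = 3
Product rule: h'(x) = u'(x)*v(x) + u(x)*v'(x)
= 1 * (3x + 6) + (x + 4) * 3
At x = -3:
u(-3) = 1 * (-3) + 4 = 1
v(-3) = 3 * (-3) + 6 = -3
h'(-3) = 1 * (-3) + 1 * 3
= -3 + 3
= 0

0


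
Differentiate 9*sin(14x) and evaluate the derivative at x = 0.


Apply the chain rule to differentiate 9*sin(14x):
d/dx [9*sin(14x)]
= 9 * cos(14x) * d/dx(14x)
= 9 * 14 * cos(14x)
= 126 * cos(14x)
Evaluate at x = 0:
= 126 * cos(0)
= 126 * 1
= 126

126


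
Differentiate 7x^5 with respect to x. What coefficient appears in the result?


We apply the power rule: d/dx [ax^n] = a*n * x^(n-1)
d/dx [7x^5]
= 7 * 5 * x^(5-1)
= 35x^4
The coefficient is 35

35


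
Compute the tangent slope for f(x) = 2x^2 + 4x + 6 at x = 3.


The slope of the tangent line equals f'(x) at the point.
f(x) = 2x^2 + 4x + 6
f'(x) = 4x + 4
At x = 3:
f'(3) = 4 * 3 + 4
= 12 + 4
= 16

16


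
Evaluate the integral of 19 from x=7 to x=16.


The integral of a constant k over [a, b] equals k * (b - a).
integral from 7 to 16 of 19 dx
= 19 * (16 - 7)
= 19 * 9
= 171

171


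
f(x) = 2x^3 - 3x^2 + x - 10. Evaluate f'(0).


Differentiate f(x) = 2x^3 - 3x^2 + x - 10 term by term:
f'(x) = 6x^2 - 6x + 1
Substitute x = 0:
f'(0) = 6 * 0^2 - 6 * 0 + 1
= 0 + 0 + 1
= 1

1


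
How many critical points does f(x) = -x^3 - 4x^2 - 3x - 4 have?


Find where f'(x) = 0:
f(x) = -x^3 - 4x^2 - 3x - 4
f'(x) = -3x^2 - 8x - 3
This is a quadratic in x. Use the discriminant to count real roots.
Discriminant = (-8)^2 - 4 * (-3) * (-3)
= 64 - 36
= 28
Since discriminant > 0, f'(x) = 0 has 2 real solutions.
Number of critical points: 2

2


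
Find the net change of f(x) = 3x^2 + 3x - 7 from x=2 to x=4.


Net change = f(b) - f(a)
f(x) = 3x^2 + 3x - 7
Compute f(4):
f(4) = 3 * 4^2 + 3 * 4 - 7
= 48 + 12 - 7
= 53
Compute f(2):
f(2) = 3 * 2^2 + 3 * 2 - 7
= 12 + 6 - 7
= 11
Net change = 53 - 11 = 42

42


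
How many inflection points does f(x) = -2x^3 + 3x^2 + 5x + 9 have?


Inflection points occur where f''(x) = 0 and concavity changes.
f(x) = -2x^3 + 3x^2 + 5x + 9
f'(x) = -6x^2 + 6x + 5
f''(x) = -12x + 6
Set f''(x) = 0:
-12x + 6 = 0
x = -6 / (-12) = 1/2
Since f''(x) is linear (degree 1), it changes sign at this point.
Therefore there is exactly 1 inflection point.

1


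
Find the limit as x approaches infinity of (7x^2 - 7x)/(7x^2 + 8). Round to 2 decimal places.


For limits at infinity with equal-degree polynomials,
we compare leading coefficients.
Numerator leading term: 7x^2
Denominator leading term: 7x^2
Divide both by x^2:
lim = (7 - 7/x) / (7 + 8/x^2)
As x -> infinity, the 1/x and 1/x^2 terms vanish:
= 7/7 = 1 = 1.00

1.00


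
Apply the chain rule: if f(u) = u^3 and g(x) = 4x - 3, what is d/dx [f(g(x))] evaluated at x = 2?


Using the chain rule: (f(g(x)))' = f'(g(x)) * g'(x)
First, find g(2):
g(2) = 4 * 2 - 3 = 5
Next, f'(u) = 3u^2
And g'(x) = 4
So f'(g(2)) * g'(2)
= 3 * 5^2 * 4
= 3 * 25 * 4
= 300

300


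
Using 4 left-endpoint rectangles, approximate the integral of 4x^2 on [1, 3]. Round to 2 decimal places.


Left Riemann sum uses left endpoints of each subinterval.
Interval: [1, 3], n = 4
dx = (3 - 1) / 4 = 1/2
Left endpoints: [1, 3/2, 2, 5/2]
f values: [4, 9, 16, 25]
Sum = dx * (sum of f values)
= 1/2 * 54
= 27 = 27.00

27.00


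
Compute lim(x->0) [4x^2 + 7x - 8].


Since polynomials are continuous, we use direct substitution.
lim(x->0) of 4x^2 + 7x - 8
= 4 * 0^2 + 7 * 0 - 8
= 0 + 0 - 8
= -8

-8


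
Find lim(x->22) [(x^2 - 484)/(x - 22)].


Direct substitution gives 0/0, so we factor the numerator.
Factor: (x^2 - 484) = (x - 22)(x + 22)
Cancel the common factor (x - 22):
(x^2 - 484)/(x - 22) = (x + 22)
Now substitute x = 22:
= (22 + 22) = 44

44


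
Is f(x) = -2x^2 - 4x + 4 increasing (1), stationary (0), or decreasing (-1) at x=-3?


Compute f'(x) to determine behavior:
f'(x) = -4x - 4
f'(-3) = -4 * (-3) - 4
= 12 - 4
= 8
Since f'(-3) > 0, the function is increasing (1)

1


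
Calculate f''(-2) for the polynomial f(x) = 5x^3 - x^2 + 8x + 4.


First derivative:
f'(x) = 15x^2 - 2x + 8
Second derivative:
f''(x) = 30x - 2
Substitute x = -2:
f''(-2) = 30 * (-2) - 2
= -60 - 2
= -62

-62


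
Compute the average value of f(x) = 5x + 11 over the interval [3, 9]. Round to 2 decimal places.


Average value = 1/(b-a) * integral from a to b of f(x) dx
First compute the integral of 5x + 11:
F(x) = (5/2)x^2 + 11x
F(9) = 5/2 * 81 + 11 * 9 = 603/2
F(3) = 5/2 * 9 + 11 * 3 = 111/2
Integral = 603/2 - 111/2 = 246
Average = 246 / (9 - 3) = 246 / 6
= 41 = 41.00

41.00


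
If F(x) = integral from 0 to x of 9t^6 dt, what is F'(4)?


By the Fundamental Theorem of Calculus (Part 1):
If F(x) = integral from 0 to x of f(t) dt, then F'(x) = f(x)
Here f(t) = 9t^6
So F'(x) = 9x^6
Evaluate at x = 4:
F'(4) = 9 * 4^6
= 9 * 4096
= 36864

36864


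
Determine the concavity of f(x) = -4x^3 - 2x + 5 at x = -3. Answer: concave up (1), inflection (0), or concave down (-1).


Concavity is determined by the sign of f''(x).
f(x) = -4x^3 - 2x + 5
f'(x) = -12x^2 - 2
f''(x) = -24x
f''(-3) = -24 * (-3) + 0
= 72 + 0
= 72
Since f''(-3) > 0, the function is concave up (1)

1


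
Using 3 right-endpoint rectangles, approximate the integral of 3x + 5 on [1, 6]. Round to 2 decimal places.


Right Riemann sum uses right endpoints of each subinterval.
Interval: [1, 6], n = 3
dx = (6 - 1) / 3 = 5/3
Right endpoints: [8/3, 13/3, 6]
f values: [13, 18, 23]
Sum = dx * (sum of f values)
= 5/3 * 54
= 90 = 90.00

90.00


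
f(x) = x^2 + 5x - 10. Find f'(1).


Differentiate term by term using power and sum rules:
f(x) = x^2 + 5x - 10
f'(x) = 2x + 5
Substitute x = 1:
f'(1) = 2 * 1 + 5
= 2 + 5
= 7

7


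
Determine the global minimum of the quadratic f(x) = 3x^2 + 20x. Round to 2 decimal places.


For a quadratic f(x) = ax^2 + bx + c with a > 0, the minimum is at the vertex.
Vertex x-coordinate: x = -b/(2a)
x = -(20) / (2 * 3)
x = -20/6 = -10/3
Substitute back to find the minimum value:
f(-10/3) = 3 * (-10/3)^2 + 20 * (-10/3) + 0
= 100/3 - 200/3 + 0
= -100/3 ≈ -33.33

-33.33


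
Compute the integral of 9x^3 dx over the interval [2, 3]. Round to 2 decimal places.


Find the antiderivative of 9x^3:
F(x) = 9/4 * x^4
Apply the Fundamental Theorem of Calculus:
F(3) - F(2)
= 9/4 * 3^4 - 9/4 * 2^4
= 9/4 * (81 - 16)
= 9/4 * 65
= 585/4 = 146.25

146.25


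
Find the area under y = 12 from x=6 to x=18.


The area under a constant function y = 12 is a rectangle.
Width = 18 - 6 = 12
Height = 12
Area = width * height
= 12 * 12
= 144

144


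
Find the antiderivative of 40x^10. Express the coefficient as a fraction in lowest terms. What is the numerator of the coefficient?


Apply the power rule for integration:
integral of ax^n dx = a/(n+1) * x^(n+1) + C
integral of 40x^10 dx
= 40/11 * x^11 + C
The coefficient in lowest terms is 40/11, and its numerator is 40

40


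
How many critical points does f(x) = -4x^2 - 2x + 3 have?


Find where f'(x) = 0:
f'(x) = -8x - 2
Set f'(x) = 0:
-8x - 2 = 0
x = 2 / (-8) = -1/4
This is a linear equation in x, so there is exactly one solution.
Number of critical points: 1

1


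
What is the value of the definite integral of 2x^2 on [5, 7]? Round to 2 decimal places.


Find the antiderivative of 2x^2:
F(x) = 2/3 * x^3
Apply the Fundamental Theorem of Calculus:
F(7) - F(5)
= 2/3 * 7^3 - 2/3 * 5^3
= 2/3 * (343 - 125)
= 2/3 * 218
= 436/3 ≈ 145.33

145.33


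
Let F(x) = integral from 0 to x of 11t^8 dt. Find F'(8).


By the Fundamental Theorem of Calculus (Part 1):
If F(x) = integral from 0 to x of f(t) dt, then F'(x) = f(x)
Here f(t) = 11t^8
So F'(x) = 11x^8
Evaluate at x = 8:
F'(8) = 11 * 8^8
= 11 * 16777216
= 184549376

184549376


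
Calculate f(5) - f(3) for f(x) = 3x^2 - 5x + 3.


Net change = f(b) - f(a)
f(x) = 3x^2 - 5x + 3
Compute f(5):
f(5) = 3 * 5^2 - 5 * 5 + 3
= 75 - 25 + 3
= 53
Compute f(3):
f(3) = 3 * 3^2 - 5 * 3 + 3
= 27 - 15 + 3
= 15
Net change = 53 - 15 = 38

38


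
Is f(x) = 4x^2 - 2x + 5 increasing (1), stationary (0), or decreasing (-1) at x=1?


Compute f'(x) to determine behavior:
f'(x) = 8x - 2
f'(1) = 8 * 1 - 2
= 8 - 2
= 6
Since f'(1) > 0, the function is increasing (1)

1


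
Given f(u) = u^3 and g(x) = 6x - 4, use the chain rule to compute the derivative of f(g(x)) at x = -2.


Using the chain rule: (f(g(x)))' = f'(g(x)) * g'(x)
First, find g(-2):
g(-2) = 6 * (-2) - 4 = -16
Next, f'(u) = 3u^2
And g'(x) = 6
So f'(g(-2)) * g'(-2)
= 3 * (-16)^2 * 6
= 3 * 256 * 6
= 4608

4608


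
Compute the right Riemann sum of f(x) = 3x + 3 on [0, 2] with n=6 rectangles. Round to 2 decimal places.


Right Riemann sum uses right endpoints of each subinterval.
Interval: [0, 2], n = 6
dx = (2 - 0) / 6 = 1/3
Right endpoints: [1/3, 2/3, 1, 4/3, 5/3, 2]
f values: [4, 5, 6, 7, 8, 9]
Sum = dx * (sum of f values)
= 1/3 * 39
= 13 = 13.00

13.00


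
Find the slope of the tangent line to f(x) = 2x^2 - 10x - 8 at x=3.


The slope of the tangent line equals f'(x) at the point.
f(x) = 2x^2 - 10x - 8
f'(x) = 4x - 10
At x = 3:
f'(3) = 4 * 3 - 10
= 12 - 10
= 2

2


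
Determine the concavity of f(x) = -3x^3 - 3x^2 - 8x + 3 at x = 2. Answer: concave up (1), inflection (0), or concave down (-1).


Concavity is determined by the sign of f''(x).
f(x) = -3x^3 - 3x^2 - 8x + 3
f'(x) = -9x^2 - 6x - 8
f''(x) = -18x - 6
f''(2) = -18 * 2 - 6
= -36 - 6
= -42
Since f''(2) < 0, the function is concave down (-1)

-1


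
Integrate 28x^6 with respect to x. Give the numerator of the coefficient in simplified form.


Apply the power rule for integration:
integral of ax^n dx = a/(n+1) * x^(n+1) + C
integral of 28x^6 dx
= 28/7 * x^7 + C
= 4 * x^7 + C
The coefficient in lowest terms is 4 = 4/1, so its numerator is 4

4


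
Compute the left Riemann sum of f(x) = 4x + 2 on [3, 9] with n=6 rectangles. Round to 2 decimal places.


Left Riemann sum uses left endpoints of each subinterval.
Interval: [3, 9], n = 6
dx = (9 - 3) / 6 = 1
Left endpoints: [3, 4, 5, 6, 7, 8]
f values: [14, 18, 22, 26, 30, 34]
Sum = dx * (sum of f values)
= 1 * 144
= 144 = 144.00

144.00


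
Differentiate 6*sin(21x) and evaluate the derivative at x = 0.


Apply the chain rule to differentiate 6*sin(21x):
d/dx [6*sin(21x)]
= 6 * cos(21x) * d/dx(21x)
= 6 * 21 * cos(21x)
= 126 * cos(21x)
Evaluate at x = 0:
= 126 * cos(0)
= 126 * 1
= 126

126


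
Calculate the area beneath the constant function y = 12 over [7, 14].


The area under a constant function y = 12 is a rectangle.
Width = 14 - 7 = 7
Height = 12
Area = width * height
= 7 * 12
= 84

84


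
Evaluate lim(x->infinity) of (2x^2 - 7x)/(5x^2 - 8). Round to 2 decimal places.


For limits at infinity with equal-degree polynomials,
we compare leading coefficients.
Numerator leading term: 2x^2
Denominator leading term: 5x^2
Divide both by x^2:
lim = (2 - 7/x) / (5 - 8/x^2)
As x -> infinity, the 1/x and 1/x^2 terms vanish:
= 2/5 = 0.40

0.40


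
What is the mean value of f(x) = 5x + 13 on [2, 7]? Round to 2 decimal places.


Average value = 1/(b-a) * integral from a to b of f(x) dx
First compute the integral of 5x + 13:
F(x) = (5/2)x^2 + 13x
F(7) = 5/2 * 49 + 13 * 7 = 427/2
F(2) = 5/2 * 4 + 13 * 2 = 36
Integral = 427/2 - 36 = 355/2
Average = (355/2) / (7 - 2) = (355/2) / 5
= 71/2 = 35.50

35.50


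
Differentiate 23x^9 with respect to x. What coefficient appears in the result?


We apply the power rule: d/dx [ax^n] = a*n * x^(n-1)
d/dx [23x^9]
= 23 * 9 * x^(9-1)
= 207x^8
The coefficient is 207

207


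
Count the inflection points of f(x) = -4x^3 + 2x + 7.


Inflection points occur where f''(x) = 0 and concavity changes.
f(x) = -4x^3 + 2x + 7
f'(x) = -12x^2 + 2
f''(x) = -24x
Set f''(x) = 0:
-24x = 0
x = 0 / (-24) = 0
Since f''(x) is linear (degree 1), it changes sign at this point.
Therefore there is exactly 1 inflection point.

1


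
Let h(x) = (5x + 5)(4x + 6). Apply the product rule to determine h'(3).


Let u(x) = 5x + 5 and v(x) = 4x + 6
u'(x) = 5
v'(x) = 4
Product rule: h'(x) = u'(x)*v(x) + u(x)*v'(x)
= 5 * (4x + 6) + (5x + 5) * 4
At x = 3:
u(3) = 5 * 3 + 5 = 20
v(3) = 4 * 3 + 6 = 18
h'(3) = 5 * 18 + 20 * 4
= 90 + 80
= 170

170


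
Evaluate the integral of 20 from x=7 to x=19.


The integral of a constant k over [a, b] equals k * (b - a).
integral from 7 to 19 of 20 dx
= 20 * (19 - 7)
= 20 * 12
= 240

240


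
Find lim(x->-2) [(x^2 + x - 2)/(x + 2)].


Direct substitution gives 0/0, so we factor the numerator.
Factor: (x^2 + x - 2) = (x + 2)(x - 1)
Cancel the common factor (x + 2):
(x^2 + x - 2)/(x + 2) = (x - 1)
Now substitute x = -2:
= (-2) - (1) = -3

-3


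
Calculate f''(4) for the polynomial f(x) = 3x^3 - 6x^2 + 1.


First derivative:
f'(x) = 9x^2 - 12x
Second derivative:
f''(x) = 18x - 12
Substitute x = 4:
f''(4) = 18 * 4 - 12
= 72 - 12
= 60

60


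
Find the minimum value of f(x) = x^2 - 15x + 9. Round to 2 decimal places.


For a quadratic f(x) = ax^2 + bx + c with a > 0, the minimum is at the vertex.
Vertex x-coordinate: x = -b/(2a)
x = -(-15) / (2 * 1)
x = 15/2
Substitute back to find the minimum value:
f(15/2) = 1 * (15/2)^2 - 15 * (15/2) + 9
= 225/4 - 225/2 + 9
= -189/4 = -47.25

-47.25


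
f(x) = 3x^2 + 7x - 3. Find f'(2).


Differentiate term by term using power and sum rules:
f(x) = 3x^2 + 7x - 3
f'(x) = 6x + 7
Substitute x = 2:
f'(2) = 6 * 2 + 7
= 12 + 7
= 19

19


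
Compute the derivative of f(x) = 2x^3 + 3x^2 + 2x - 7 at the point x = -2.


Differentiate f(x) = 2x^3 + 3x^2 + 2x - 7 term by term:
f'(x) = 6x^2 + 6x + 2
Substitute x = -2:
f'(-2) = 6 * (-2)^2 + 6 * (-2) + 2
= 24 - 12 + 2
= 14

14


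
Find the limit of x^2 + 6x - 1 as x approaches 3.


Since polynomials are continuous, we use direct substitution.
lim(x->3) of x^2 + 6x - 1
= 1 * 3^2 + 6 * 3 - 1
= 9 + 18 - 1
= 26

26


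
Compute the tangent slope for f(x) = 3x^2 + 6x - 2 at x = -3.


The slope of the tangent line equals f'(x) at the point.
f(x) = 3x^2 + 6x - 2
f'(x) = 6x + 6
At x = -3:
f'(-3) = 6 * (-3) + 6
= -18 + 6
= -12

-12


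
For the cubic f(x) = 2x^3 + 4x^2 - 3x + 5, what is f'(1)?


Differentiate f(x) = 2x^3 + 4x^2 - 3x + 5 term by term:
f'(x) = 6x^2 + 8x - 3
Substitute x = 1:
f'(1) = 6 * 1^2 + 8 * 1 - 3
= 6 + 8 - 3
= 11

11


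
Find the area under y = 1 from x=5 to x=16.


The area under a constant function y = 1 is a rectangle.
Width = 16 - 5 = 11
Height = 1
Area = width * height
= 11 * 1
= 11

11


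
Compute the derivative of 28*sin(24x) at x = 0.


Apply the chain rule to differentiate 28*sin(24x):
d/dx [28*sin(24x)]
= 28 * cos(24x) * d/dx(24x)
= 28 * 24 * cos(24x)
= 672 * cos(24x)
Evaluate at x = 0:
= 672 * cos(0)
= 672 * 1
= 672

672


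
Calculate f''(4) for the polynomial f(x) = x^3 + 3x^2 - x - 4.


First derivative:
f'(x) = 3x^2 + 6x - 1
Second derivative:
f''(x) = 6x + 6
Substitute x = 4:
f''(4) = 6 * 4 + 6
= 24 + 6
= 30

30


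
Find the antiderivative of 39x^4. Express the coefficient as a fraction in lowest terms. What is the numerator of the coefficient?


Apply the power rule for integration:
integral of ax^n dx = a/(n+1) * x^(n+1) + C
integral of 39x^4 dx
= 39/5 * x^5 + C
The coefficient in lowest terms is 39/5, and its numerator is 39

39


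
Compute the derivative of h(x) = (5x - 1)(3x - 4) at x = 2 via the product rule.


Let u(x) = 5x - 1 and v(x) = 3x - 4
u'(x) = 5
v'(x) = 3
Product rule: h'(x) = u'(x)*v(x) + u(x)*v'(x)
= 5 * (3x - 4) + (5x - 1) * 3
At x = 2:
u(2) = 5 * 2 - 1 = 9
v(2) = 3 * 2 - 4 = 2
h'(2) = 5 * 2 + 9 * 3
= 10 + 27
= 37

37


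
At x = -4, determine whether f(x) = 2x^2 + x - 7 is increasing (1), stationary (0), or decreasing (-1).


Compute f'(x) to determine behavior:
f'(x) = 4x + 1
f'(-4) = 4 * (-4) + 1
= -16 + 1
= -15
Since f'(-4) < 0, the function is decreasing (-1)

-1


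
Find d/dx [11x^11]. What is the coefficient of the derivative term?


We apply the power rule: d/dx [ax^n] = a*n * x^(n-1)
d/dx [11x^11]
= 11 * 11 * x^(11-1)
= 121x^10
The coefficient is 121

121


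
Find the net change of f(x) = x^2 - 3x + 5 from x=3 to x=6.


Net change = f(b) - f(a)
f(x) = x^2 - 3x + 5
Compute f(6):
f(6) = 1 * 6^2 - 3 * 6 + 5
= 36 - 18 + 5
= 23
Compute f(3):
f(3) = 1 * 3^2 - 3 * 3 + 5
= 9 - 9 + 5
= 5
Net change = 23 - 5 = 18

18


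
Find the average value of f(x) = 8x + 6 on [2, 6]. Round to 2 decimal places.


Average value = 1/(b-a) * integral from a to b of f(x) dx
First compute the integral of 8x + 6:
F(x) = 4x^2 + 6x
F(6) = 4 * 36 + 6 * 6 = 180
F(2) = 4 * 4 + 6 * 2 = 28
Integral = 180 - 28 = 152
Average = 152 / (6 - 2) = 152 / 4
= 38 = 38.00

38.00


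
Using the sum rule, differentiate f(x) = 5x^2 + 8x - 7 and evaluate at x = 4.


Differentiate term by term using power and sum rules:
f(x) = 5x^2 + 8x - 7
f'(x) = 10x + 8
Substitute x = 4:
f'(4) = 10 * 4 + 8
= 40 + 8
= 48

48


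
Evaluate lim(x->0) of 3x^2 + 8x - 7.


Since polynomials are continuous, we use direct substitution.
lim(x->0) of 3x^2 + 8x - 7
= 3 * 0^2 + 8 * 0 - 7
= 0 + 0 - 7
= -7

-7


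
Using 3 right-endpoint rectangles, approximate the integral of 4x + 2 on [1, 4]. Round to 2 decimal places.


Right Riemann sum uses right endpoints of each subinterval.
Interval: [1, 4], n = 3
dx = (4 - 1) / 3 = 1
Right endpoints: [2, 3, 4]
f values: [10, 14, 18]
Sum = dx * (sum of f values)
= 1 * 42
= 42 = 42.00

42.00


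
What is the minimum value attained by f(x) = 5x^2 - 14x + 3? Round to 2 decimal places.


For a quadratic f(x) = ax^2 + bx + c with a > 0, the minimum is at the vertex.
Vertex x-coordinate: x = -b/(2a)
x = -(-14) / (2 * 5)
x = 14/10 = 7/5
Substitute back to find the minimum value:
f(7/5) = 5 * (7/5)^2 - 14 * (7/5) + 3
= 49/5 - 98/5 + 3
= -34/5 = -6.80

-6.80


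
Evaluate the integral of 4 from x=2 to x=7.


The integral of a constant k over [a, b] equals k * (b - a).
integral from 2 to 7 of 4 dx
= 4 * (7 - 2)
= 4 * 5
= 20

20


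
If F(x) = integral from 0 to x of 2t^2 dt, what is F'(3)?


By the Fundamental Theorem of Calculus (Part 1):
If F(x) = integral from 0 to x of f(t) dt, then F'(x) = f(x)
Here f(t) = 2t^2
So F'(x) = 2x^2
Evaluate at x = 3:
F'(3) = 2 * 3^2
= 2 * 9
= 18

18


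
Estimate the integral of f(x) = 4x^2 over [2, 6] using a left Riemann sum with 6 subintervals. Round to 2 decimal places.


Left Riemann sum uses left endpoints of each subinterval.
Interval: [2, 6], n = 6
dx = (6 - 2) / 6 = 2/3
Left endpoints: [2, 8/3, 10/3, 4, 14/3, 16/3]
f values: [16, 256/9, 400/9, 64, 784/9, 1024/9]
Sum = dx * (sum of f values)
= 2/3 * 3184/9
= 6368/27 ≈ 235.85

235.85


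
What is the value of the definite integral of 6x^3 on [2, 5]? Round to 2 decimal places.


Find the antiderivative of 6x^3:
F(x) = 6/4 * x^4
Apply the Fundamental Theorem of Calculus:
F(5) - F(2)
= 6/4 * 5^4 - 6/4 * 2^4
= 6/4 * (625 - 16)
= 6/4 * 609
= 1827/2 = 913.50

913.50


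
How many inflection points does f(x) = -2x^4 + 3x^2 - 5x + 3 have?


Inflection points occur where f''(x) = 0 and concavity changes.
f(x) = -2x^4 + 3x^2 - 5x + 3
f'(x) = -8x^3 + 6x - 5
f''(x) = -24x^2 + 6
This is a quadratic in x. Use the discriminant to count real roots.
Discriminant = (0)^2 - 4 * (-24) * 6
= 0 - (-576)
= 576
Since discriminant > 0, f''(x) = 0 has 2 distinct real solutions.
A quadratic with two distinct real roots changes sign at each root, so concavity changes at both.
Number of inflection points: 2

2


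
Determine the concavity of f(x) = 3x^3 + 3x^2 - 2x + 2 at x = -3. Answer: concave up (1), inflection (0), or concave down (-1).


Concavity is determined by the sign of f''(x).
f(x) = 3x^3 + 3x^2 - 2x + 2
f'(x) = 9x^2 + 6x - 2
f''(x) = 18x + 6
f''(-3) = 18 * (-3) + 6
= -54 + 6
= -48
Since f''(-3) < 0, the function is concave down (-1)

-1


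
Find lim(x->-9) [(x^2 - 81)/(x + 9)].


Direct substitution gives 0/0, so we factor the numerator.
Factor: (x^2 - 81) = (x + 9)(x - 9)
Cancel the common factor (x + 9):
(x^2 - 81)/(x + 9) = (x - 9)
Now substitute x = -9:
= (-9) - (9) = -18

-18


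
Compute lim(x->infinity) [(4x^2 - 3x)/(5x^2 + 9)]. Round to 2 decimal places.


For limits at infinity with equal-degree polynomials,
we compare leading coefficients.
Numerator leading term: 4x^2
Denominator leading term: 5x^2
Divide both by x^2:
lim = (4 - 3/x) / (5 + 9/x^2)
As x -> infinity, the 1/x and 1/x^2 terms vanish:
= 4/5 = 0.80

0.80


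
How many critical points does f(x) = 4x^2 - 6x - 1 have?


Find where f'(x) = 0:
f'(x) = 8x - 6
Set f'(x) = 0:
8x - 6 = 0
x = 6 / 8 = 3/4
This is a linear equation in x, so there is exactly one solution.
Number of critical points: 1

1


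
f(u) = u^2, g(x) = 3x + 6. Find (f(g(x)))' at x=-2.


Using the chain rule: (f(g(x)))' = f'(g(x)) * g'(x)
First, find g(-2):
g(-2) = 3 * (-2) + 6 = 0
Next, f'(u) = 2u
And g'(x) = 3
So f'(g(-2)) * g'(-2)
= 2 * 0 * 3
= 0

0


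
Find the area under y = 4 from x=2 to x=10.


The area under a constant function y = 4 is a rectangle.
Width = 10 - 2 = 8
Height = 4
Area = width * height
= 8 * 4
= 32

32


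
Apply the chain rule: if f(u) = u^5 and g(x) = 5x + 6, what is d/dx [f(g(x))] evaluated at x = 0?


Using the chain rule: (f(g(x)))' = f'(g(x)) * g'(x)
First, find g(0):
g(0) = 5 * 0 + 6 = 6
Next, f'(u) = 5u^4
And g'(x) = 5
So f'(g(0)) * g'(0)
= 5 * 6^4 * 5
= 5 * 1296 * 5
= 32400

32400


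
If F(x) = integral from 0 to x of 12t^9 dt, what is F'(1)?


By the Fundamental Theorem of Calculus (Part 1):
If F(x) = integral from 0 to x of f(t) dt, then F'(x) = f(x)
Here f(t) = 12t^9
So F'(x) = 12x^9
Evaluate at x = 1:
F'(1) = 12 * 1^9
= 12 * 1
= 12

12


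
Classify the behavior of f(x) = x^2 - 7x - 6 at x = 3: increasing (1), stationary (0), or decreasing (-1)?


Compute f'(x) to determine behavior:
f'(x) = 2x - 7
f'(3) = 2 * 3 - 7
= 6 - 7
= -1
Since f'(3) < 0, the function is decreasing (-1)

-1


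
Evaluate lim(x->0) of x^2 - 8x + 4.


Since polynomials are continuous, we use direct substitution.
lim(x->0) of x^2 - 8x + 4
= 1 * 0^2 - 8 * 0 + 4
= 0 + 0 + 4
= 4

4


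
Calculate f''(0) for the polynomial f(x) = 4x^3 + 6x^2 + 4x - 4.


First derivative:
f'(x) = 12x^2 + 12x + 4
Second derivative:
f''(x) = 24x + 12
Substitute x = 0:
f''(0) = 24 * 0 + 12
= 0 + 12
= 12

12


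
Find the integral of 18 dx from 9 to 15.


The integral of a constant k over [a, b] equals k * (b - a).
integral from 9 to 15 of 18 dx
= 18 * (15 - 9)
= 18 * 6
= 108

108


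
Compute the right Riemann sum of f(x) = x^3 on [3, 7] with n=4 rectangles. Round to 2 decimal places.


Right Riemann sum uses right endpoints of each subinterval.
Interval: [3, 7], n = 4
dx = (7 - 3) / 4 = 1
Right endpoints: [4, 5, 6, 7]
f values: [64, 125, 216, 343]
Sum = dx * (sum of f values)
= 1 * 748
= 748 = 748.00

748.00


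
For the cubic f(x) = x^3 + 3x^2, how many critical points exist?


Find where f'(x) = 0:
f(x) = x^3 + 3x^2
f'(x) = 3x^2 + 6x
This is a quadratic in x. Use the discriminant to count real roots.
Discriminant = (6)^2 - 4 * 3 * 0
= 36 - 0
= 36
Since discriminant > 0, f'(x) = 0 has 2 real solutions.
Number of critical points: 2

2


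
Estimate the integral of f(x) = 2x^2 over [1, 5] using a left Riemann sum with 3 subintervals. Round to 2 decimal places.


Left Riemann sum uses left endpoints of each subinterval.
Interval: [1, 5], n = 3
dx = (5 - 1) / 3 = 4/3
Left endpoints: [1, 7/3, 11/3]
f values: [2, 98/9, 242/9]
Sum = dx * (sum of f values)
= 4/3 * 358/9
= 1432/27 ≈ 53.04

53.04


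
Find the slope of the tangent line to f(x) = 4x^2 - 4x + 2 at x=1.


The slope of the tangent line equals f'(x) at the point.
f(x) = 4x^2 - 4x + 2
f'(x) = 8x - 4
At x = 1:
f'(1) = 8 * 1 - 4
= 8 - 4
= 4

4


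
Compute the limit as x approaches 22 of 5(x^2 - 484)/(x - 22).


Direct substitution gives 0/0, so we factor the numerator.
Factor: 5(x^2 - 484) = 5 * (x - 22)(x + 22)
Cancel the common factor (x - 22):
5(x^2 - 484)/(x - 22) = 5 * (x + 22)
Now substitute x = 22:
= 5 * (22 + 22) = 220

220


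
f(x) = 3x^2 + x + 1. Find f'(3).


Differentiate term by term using power and sum rules:
f(x) = 3x^2 + x + 1
f'(x) = 6x + 1
Substitute x = 3:
f'(3) = 6 * 3 + 1
= 18 + 1
= 19

19


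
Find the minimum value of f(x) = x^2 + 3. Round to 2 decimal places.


For a quadratic f(x) = ax^2 + bx + c with a > 0, the minimum is at the vertex.
Vertex x-coordinate: x = -b/(2a)
x = -(0) / (2 * 1)
x = 0/2 = 0
Substitute back to find the minimum value:
f(0) = 1 * 0^2 + 0 * 0 + 3
= 0 + 0 + 3
= 3 = 3.00

3.00


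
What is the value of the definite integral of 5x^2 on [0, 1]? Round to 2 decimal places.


Find the antiderivative of 5x^2:
F(x) = 5/3 * x^3
Apply the Fundamental Theorem of Calculus:
F(1) - F(0)
= 5/3 * 1^3 - 5/3 * 0^3
= 5/3 * (1 - 0)
= 5/3 * 1
= 5/3 ≈ 1.67

1.67


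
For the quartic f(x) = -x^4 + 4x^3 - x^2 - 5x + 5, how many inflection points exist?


Inflection points occur where f''(x) = 0 and concavity changes.
f(x) = -x^4 + 4x^3 - x^2 - 5x + 5
f'(x) = -4x^3 + 12x^2 - 2x - 5
f''(x) = -12x^2 + 24x - 2
This is a quadratic in x. Use the discriminant to count real roots.
Discriminant = (24)^2 - 4 * (-12) * (-2)
= 576 - 96
= 480
Since discriminant > 0, f''(x) = 0 has 2 distinct real solutions.
A quadratic with two distinct real roots changes sign at each root, so concavity changes at both.
Number of inflection points: 2

2


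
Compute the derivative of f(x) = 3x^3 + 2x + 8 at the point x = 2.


Differentiate f(x) = 3x^3 + 2x + 8 term by term:
f'(x) = 9x^2 + 2
Substitute x = 2:
f'(2) = 9 * 2^2 + 0 * 2 + 2
= 36 + 0 + 2
= 38

38


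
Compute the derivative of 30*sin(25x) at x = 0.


Apply the chain rule to differentiate 30*sin(25x):
d/dx [30*sin(25x)]
= 30 * cos(25x) * d/dx(25x)
= 30 * 25 * cos(25x)
= 750 * cos(25x)
Evaluate at x = 0:
= 750 * cos(0)
= 750 * 1
= 750

750


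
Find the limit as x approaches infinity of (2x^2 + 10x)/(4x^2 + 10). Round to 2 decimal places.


For limits at infinity with equal-degree polynomials,
we compare leading coefficients.
Numerator leading term: 2x^2
Denominator leading term: 4x^2
Divide both by x^2:
lim = (2 + 10/x) / (4 + 10/x^2)
As x -> infinity, the 1/x and 1/x^2 terms vanish:
= 2/4 = 1/2 = 0.50

0.50


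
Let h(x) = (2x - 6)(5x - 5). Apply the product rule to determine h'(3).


Let u(x) = 2x - 6 and v(x) = 5x - 5
u'(x) = 2
v'(x) = 5
Product rule: h'(x) = u'(x)*v(x) + u(x)*v'(x)
= 2 * (5x - 5) + (2x - 6) * 5
At x = 3:
u(3) = 2 * 3 - 6 = 0
v(3) = 5 * 3 - 5 = 10
h'(3) = 2 * 10 + 0 * 5
= 20 + 0
= 20

20


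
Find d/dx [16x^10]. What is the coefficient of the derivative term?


We apply the power rule: d/dx [ax^n] = a*n * x^(n-1)
d/dx [16x^10]
= 16 * 10 * x^(10-1)
= 160x^9
The coefficient is 160

160


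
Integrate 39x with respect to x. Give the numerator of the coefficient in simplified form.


Apply the power rule for integration:
integral of ax^n dx = a/(n+1) * x^(n+1) + C
integral of 39x dx
= 39/2 * x^2 + C
The coefficient in lowest terms is 39/2, and its numerator is 39

39


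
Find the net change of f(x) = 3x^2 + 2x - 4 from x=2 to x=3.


Net change = f(b) - f(a)
f(x) = 3x^2 + 2x - 4
Compute f(3):
f(3) = 3 * 3^2 + 2 * 3 - 4
= 27 + 6 - 4
= 29
Compute f(2):
f(2) = 3 * 2^2 + 2 * 2 - 4
= 12 + 4 - 4
= 12
Net change = 29 - 12 = 17

17


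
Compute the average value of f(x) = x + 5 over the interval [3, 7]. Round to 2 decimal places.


Average value = 1/(b-a) * integral from a to b of f(x) dx
First compute the integral of x + 5:
F(x) = (1/2)x^2 + 5x
F(7) = 1/2 * 49 + 5 * 7 = 119/2
F(3) = 1/2 * 9 + 5 * 3 = 39/2
Integral = 119/2 - 39/2 = 40
Average = 40 / (7 - 3) = 40 / 4
= 10 = 10.00

10.00


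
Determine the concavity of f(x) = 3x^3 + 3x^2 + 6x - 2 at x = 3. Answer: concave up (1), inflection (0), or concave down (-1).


Concavity is determined by the sign of f''(x).
f(x) = 3x^3 + 3x^2 + 6x - 2
f'(x) = 9x^2 + 6x + 6
f''(x) = 18x + 6
f''(3) = 18 * 3 + 6
= 54 + 6
= 60
Since f''(3) > 0, the function is concave up (1)

1


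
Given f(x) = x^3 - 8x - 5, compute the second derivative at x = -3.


First derivative:
f'(x) = 3x^2 - 8
Second derivative:
f''(x) = 6x
Substitute x = -3:
f''(-3) = 6 * (-3) + 0
= -18 + 0
= -18

-18


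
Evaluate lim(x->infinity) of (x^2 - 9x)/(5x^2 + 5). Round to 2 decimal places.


For limits at infinity with equal-degree polynomials,
we compare leading coefficients.
Numerator leading term: x^2
Denominator leading term: 5x^2
Divide both by x^2:
lim = (1 - 9/x) / (5 + 5/x^2)
As x -> infinity, the 1/x and 1/x^2 terms vanish:
= 1/5 = 0.20

0.20


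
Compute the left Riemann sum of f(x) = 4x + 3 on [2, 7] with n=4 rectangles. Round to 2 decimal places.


Left Riemann sum uses left endpoints of each subinterval.
Interval: [2, 7], n = 4
dx = (7 - 2) / 4 = 5/4
Left endpoints: [2, 13/4, 9/2, 23/4]
f values: [11, 16, 21, 26]
Sum = dx * (sum of f values)
= 5/4 * 74
= 185/2 = 92.50

92.50


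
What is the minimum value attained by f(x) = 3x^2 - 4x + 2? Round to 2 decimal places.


For a quadratic f(x) = ax^2 + bx + c with a > 0, the minimum is at the vertex.
Vertex x-coordinate: x = -b/(2a)
x = -(-4) / (2 * 3)
x = 4/6 = 2/3
Substitute back to find the minimum value:
f(2/3) = 3 * (2/3)^2 - 4 * (2/3) + 2
= 4/3 - 8/3 + 2
= 2/3 ≈ 0.67

0.67


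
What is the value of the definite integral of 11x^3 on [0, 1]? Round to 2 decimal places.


Find the antiderivative of 11x^3:
F(x) = 11/4 * x^4
Apply the Fundamental Theorem of Calculus:
F(1) - F(0)
= 11/4 * 1^4 - 11/4 * 0^4
= 11/4 * (1 - 0)
= 11/4 * 1
= 11/4 = 2.75

2.75


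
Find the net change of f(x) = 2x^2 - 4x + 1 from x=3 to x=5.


Net change = f(b) - f(a)
f(x) = 2x^2 - 4x + 1
Compute f(5):
f(5) = 2 * 5^2 - 4 * 5 + 1
= 50 - 20 + 1
= 31
Compute f(3):
f(3) = 2 * 3^2 - 4 * 3 + 1
= 18 - 12 + 1
= 7
Net change = 31 - 7 = 24

24


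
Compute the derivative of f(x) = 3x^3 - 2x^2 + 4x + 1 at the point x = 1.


Differentiate f(x) = 3x^3 - 2x^2 + 4x + 1 term by term:
f'(x) = 9x^2 - 4x + 4
Substitute x = 1:
f'(1) = 9 * 1^2 - 4 * 1 + 4
= 9 - 4 + 4
= 9

9


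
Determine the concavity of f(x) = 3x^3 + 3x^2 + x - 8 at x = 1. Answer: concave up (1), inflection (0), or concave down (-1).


Concavity is determined by the sign of f''(x).
f(x) = 3x^3 + 3x^2 + x - 8
f'(x) = 9x^2 + 6x + 1
f''(x) = 18x + 6
f''(1) = 18 * 1 + 6
= 18 + 6
= 24
Since f''(1) > 0, the function is concave up (1)

1


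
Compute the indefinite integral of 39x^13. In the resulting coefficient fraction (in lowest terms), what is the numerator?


Apply the power rule for integration:
integral of ax^n dx = a/(n+1) * x^(n+1) + C
integral of 39x^13 dx
= 39/14 * x^14 + C
The coefficient in lowest terms is 39/14, and its numerator is 39

39


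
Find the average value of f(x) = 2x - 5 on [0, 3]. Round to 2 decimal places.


Average value = 1/(b-a) * integral from a to b of f(x) dx
First compute the integral of 2x - 5:
F(x) = x^2 - 5x
F(3) = 1 * 9 - 5 * 3 = -6
F(0) = 1 * 0 - 5 * 0 = 0
Integral = -6 - 0 = -6
Average = (-6) / (3 - 0) = (-6) / 3
= -2 = -2.00

-2.00


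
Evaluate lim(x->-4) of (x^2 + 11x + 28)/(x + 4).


Direct substitution gives 0/0, so we factor the numerator.
Factor: (x^2 + 11x + 28) = (x + 4)(x + 7)
Cancel the common factor (x + 4):
(x^2 + 11x + 28)/(x + 4) = (x + 7)
Now substitute x = -4:
= (-4) - (-7) = 3

3


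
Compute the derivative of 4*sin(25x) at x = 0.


Apply the chain rule to differentiate 4*sin(25x):
d/dx [4*sin(25x)]
= 4 * cos(25x) * d/dx(25x)
= 4 * 25 * cos(25x)
= 100 * cos(25x)
Evaluate at x = 0:
= 100 * cos(0)
= 100 * 1
= 100

100


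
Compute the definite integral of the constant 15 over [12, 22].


The integral of a constant k over [a, b] equals k * (b - a).
integral from 12 to 22 of 15 dx
= 15 * (22 - 12)
= 15 * 10
= 150

150


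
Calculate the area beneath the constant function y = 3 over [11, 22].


The area under a constant function y = 3 is a rectangle.
Width = 22 - 11 = 11
Height = 3
Area = width * height
= 11 * 3
= 33

33


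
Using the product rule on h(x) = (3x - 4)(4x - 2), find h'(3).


Let u(x) = 3x - 4 and v(x) = 4x - 2
u'(x) = 3
v'(x) = 4
Product rule: h'(x) = u'(x)*v(x) + u(x)*v'(x)
= 3 * (4x - 2) + (3x - 4) * 4
At x = 3:
u(3) = 3 * 3 - 4 = 5
v(3) = 4 * 3 - 2 = 10
h'(3) = 3 * 10 + 5 * 4
= 30 + 20
= 50

50


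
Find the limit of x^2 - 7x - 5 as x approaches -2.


Since polynomials are continuous, we use direct substitution.
lim(x->-2) of x^2 - 7x - 5
= 1 * (-2)^2 - 7 * (-2) - 5
= 4 + 14 - 5
= 13

13


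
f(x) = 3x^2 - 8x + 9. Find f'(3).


Differentiate term by term using power and sum rules:
f(x) = 3x^2 - 8x + 9
f'(x) = 6x - 8
Substitute x = 3:
f'(3) = 6 * 3 - 8
= 18 - 8
= 10

10


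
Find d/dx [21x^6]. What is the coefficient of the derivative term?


We apply the power rule: d/dx [ax^n] = a*n * x^(n-1)
d/dx [21x^6]
= 21 * 6 * x^(6-1)
= 126x^5
The coefficient is 126

126


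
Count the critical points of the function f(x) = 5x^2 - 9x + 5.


Find where f'(x) = 0:
f'(x) = 10x - 9
Set f'(x) = 0:
10x - 9 = 0
x = 9 / 10 = 9/10
This is a linear equation in x, so there is exactly one solution.
Number of critical points: 1

1


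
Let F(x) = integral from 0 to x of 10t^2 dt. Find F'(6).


By the Fundamental Theorem of Calculus (Part 1):
If F(x) = integral from 0 to x of f(t) dt, then F'(x) = f(x)
Here f(t) = 10t^2
So F'(x) = 10x^2
Evaluate at x = 6:
F'(6) = 10 * 6^2
= 10 * 36
= 360

360


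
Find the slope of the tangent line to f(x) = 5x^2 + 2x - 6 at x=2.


The slope of the tangent line equals f'(x) at the point.
f(x) = 5x^2 + 2x - 6
f'(x) = 10x + 2
At x = 2:
f'(2) = 10 * 2 + 2
= 20 + 2
= 22

22


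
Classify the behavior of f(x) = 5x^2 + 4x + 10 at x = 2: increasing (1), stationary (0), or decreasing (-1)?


Compute f'(x) to determine behavior:
f'(x) = 10x + 4
f'(2) = 10 * 2 + 4
= 20 + 4
= 24
Since f'(2) > 0, the function is increasing (1)

1


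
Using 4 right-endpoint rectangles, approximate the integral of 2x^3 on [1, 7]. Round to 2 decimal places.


Right Riemann sum uses right endpoints of each subinterval.
Interval: [1, 7], n = 4
dx = (7 - 1) / 4 = 3/2
Right endpoints: [5/2, 4, 11/2, 7]
f values: [125/4, 128, 1331/4, 686]
Sum = dx * (sum of f values)
= 3/2 * 1178
= 1767 = 1767.00

1767.00


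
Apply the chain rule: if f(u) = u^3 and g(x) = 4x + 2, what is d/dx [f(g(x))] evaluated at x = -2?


Using the chain rule: (f(g(x)))' = f'(g(x)) * g'(x)
First, find g(-2):
g(-2) = 4 * (-2) + 2 = -6
Next, f'(u) = 3u^2
And g'(x) = 4
So f'(g(-2)) * g'(-2)
= 3 * (-6)^2 * 4
= 3 * 36 * 4
= 432

432


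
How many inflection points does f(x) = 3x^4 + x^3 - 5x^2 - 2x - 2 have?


Inflection points occur where f''(x) = 0 and concavity changes.
f(x) = 3x^4 + x^3 - 5x^2 - 2x - 2
f'(x) = 12x^3 + 3x^2 - 10x - 2
f''(x) = 36x^2 + 6x - 10
This is a quadratic in x. Use the discriminant to count real roots.
Discriminant = (6)^2 - 4 * 36 * (-10)
= 36 - (-1440)
= 1476
Since discriminant > 0, f''(x) = 0 has 2 distinct real solutions.
A quadratic with two distinct real roots changes sign at each root, so concavity changes at both.
Number of inflection points: 2

2


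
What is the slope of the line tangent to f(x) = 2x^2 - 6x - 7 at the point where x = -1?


The slope of the tangent line equals f'(x) at the point.
f(x) = 2x^2 - 6x - 7
f'(x) = 4x - 6
At x = -1:
f'(-1) = 4 * (-1) - 6
= -4 - 6
= -10

-10


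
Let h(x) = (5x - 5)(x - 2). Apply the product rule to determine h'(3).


Let u(x) = 5x - 5 and v(x) = x - 2
u'(x) = 5
v'(x) = 1
Product rule: h'(x) = u'(x)*v(x) + u(x)*v'(x)
= 5 * (x - 2) + (5x - 5) * 1
At x = 3:
u(3) = 5 * 3 - 5 = 10
v(3) = 1 * 3 - 2 = 1
h'(3) = 5 * 1 + 10 * 1
= 5 + 10
= 15

15


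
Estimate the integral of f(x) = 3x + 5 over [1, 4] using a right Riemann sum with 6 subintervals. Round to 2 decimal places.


Right Riemann sum uses right endpoints of each subinterval.
Interval: [1, 4], n = 6
dx = (4 - 1) / 6 = 1/2
Right endpoints: [3/2, 2, 5/2, 3, 7/2, 4]
f values: [19/2, 11, 25/2, 14, 31/2, 17]
Sum = dx * (sum of f values)
= 1/2 * 159/2
= 159/4 = 39.75

39.75


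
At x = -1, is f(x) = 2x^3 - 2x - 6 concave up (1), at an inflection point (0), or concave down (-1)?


Concavity is determined by the sign of f''(x).
f(x) = 2x^3 - 2x - 6
f'(x) = 6x^2 - 2
f''(x) = 12x
f''(-1) = 12 * (-1) + 0
= -12 + 0
= -12
Since f''(-1) < 0, the function is concave down (-1)

-1


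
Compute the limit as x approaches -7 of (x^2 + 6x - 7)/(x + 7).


Direct substitution gives 0/0, so we factor the numerator.
Factor: (x^2 + 6x - 7) = (x + 7)(x - 1)
Cancel the common factor (x + 7):
(x^2 + 6x - 7)/(x + 7) = (x - 1)
Now substitute x = -7:
= (-7) - (1) = -8

-8


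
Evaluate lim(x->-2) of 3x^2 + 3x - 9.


Since polynomials are continuous, we use direct substitution.
lim(x->-2) of 3x^2 + 3x - 9
= 3 * (-2)^2 + 3 * (-2) - 9
= 12 - 6 - 9
= -3

-3


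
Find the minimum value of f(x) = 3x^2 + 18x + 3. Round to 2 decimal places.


For a quadratic f(x) = ax^2 + bx + c with a > 0, the minimum is at the vertex.
Vertex x-coordinate: x = -b/(2a)
x = -(18) / (2 * 3)
x = -18/6 = -3
Substitute back to find the minimum value:
f(-3) = 3 * (-3)^2 + 18 * (-3) + 3
= 27 - 54 + 3
= -24 = -24.00

-24.00
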